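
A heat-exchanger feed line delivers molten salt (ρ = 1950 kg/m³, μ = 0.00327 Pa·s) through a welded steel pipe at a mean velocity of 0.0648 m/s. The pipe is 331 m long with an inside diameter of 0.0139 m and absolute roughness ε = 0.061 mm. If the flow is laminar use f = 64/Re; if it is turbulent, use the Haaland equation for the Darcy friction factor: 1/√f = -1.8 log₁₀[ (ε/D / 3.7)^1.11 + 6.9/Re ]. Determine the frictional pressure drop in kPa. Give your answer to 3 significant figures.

Reynolds number Re = ρVD/μ = 1950 · 0.0648 · 0.0139 / 0.00327 = 537.1.
Re < 2300 → laminar flow, so f = 64/Re = 64/537.1 = 0.1192 (the turbulent correlation is not needed).
Darcy-Weisbach: ΔP = f(L/D)(ρV²/2) = 0.1192·(331/0.0139)·(1950·0.0648²/2) = 0.1192·2.381e+04·4.094 = 1.162e+04 Pa.
ΔP = 1.162e+04 Pa = 11.6 kPa.

ΔP ≈ 11.6 kPa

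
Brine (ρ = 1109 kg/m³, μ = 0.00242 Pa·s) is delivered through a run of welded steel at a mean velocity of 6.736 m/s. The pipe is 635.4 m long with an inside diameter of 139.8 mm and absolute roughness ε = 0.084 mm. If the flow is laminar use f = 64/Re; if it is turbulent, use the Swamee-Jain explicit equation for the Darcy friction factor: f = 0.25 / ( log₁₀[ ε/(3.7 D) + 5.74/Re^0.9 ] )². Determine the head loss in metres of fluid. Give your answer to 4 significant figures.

h_f ≈ 194.5 m

Reynolds number Re = ρVD/μ = 1109 · 6.736 · 0.1398 / 0.00242 = 4.315e+05.
Re > 4000 → turbulent. Relative roughness ε/D = 8.4e-05/0.1398 = 0.000601. Swamee-Jain: f = 0.25/(log₁₀[0.000601/3.7 + 5.74/4.315e+05^0.9])² = 0.25/(log₁₀[0.000162 + 4.87e-05])² = 0.25/(-3.676)² = 0.01851.
Darcy-Weisbach: ΔP = f(L/D)(ρV²/2) = 0.01851·(635.4/0.1398)·(1109·6.736²/2) = 0.01851·4545·2.516e+04 = 2.116e+06 Pa.
Head loss h_f = ΔP/(ρg) = 2.116e+06/(1109·9.81) = 194.5 m.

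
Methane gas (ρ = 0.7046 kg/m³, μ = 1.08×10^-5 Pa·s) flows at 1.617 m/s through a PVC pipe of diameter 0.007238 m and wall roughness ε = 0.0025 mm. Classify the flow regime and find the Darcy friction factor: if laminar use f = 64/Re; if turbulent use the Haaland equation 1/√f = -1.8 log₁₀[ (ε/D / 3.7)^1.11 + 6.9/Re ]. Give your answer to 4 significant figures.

f ≈ 0.08382

Re = ρVD/μ = 0.7046·1.617·0.007238/1.08e-05 = 763.6.
Re < 2300 → laminar, so f = 64/Re = 0.08382 (roughness is irrelevant in laminar flow).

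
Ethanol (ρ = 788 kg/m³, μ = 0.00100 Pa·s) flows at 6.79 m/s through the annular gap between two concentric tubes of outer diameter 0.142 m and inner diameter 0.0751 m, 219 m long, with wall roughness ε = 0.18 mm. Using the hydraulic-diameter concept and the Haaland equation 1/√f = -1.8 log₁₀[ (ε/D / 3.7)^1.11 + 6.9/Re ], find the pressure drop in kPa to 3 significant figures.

Hydraulic diameter D_h = 4A/P = D_o - D_i = 0.142 - 0.0751 = 0.0669 m.
Re = ρVD_h/μ = 788·6.79·0.0669/0.001 = 3.579e+05.
ε/D_h = 0.00018/0.0669 = 0.00269; Haaland gives 1/√f = -1.8 log₁₀[0.000328+1.93e-05] = 6.226, so f = 0.0258.
ΔP = f(L/D_h)(ρV²/2) = 0.0258·219/0.0669·1.817e+04 = 1.534e+06 Pa.
ΔP = 1530 kPa.

ΔP ≈ 1530 kPa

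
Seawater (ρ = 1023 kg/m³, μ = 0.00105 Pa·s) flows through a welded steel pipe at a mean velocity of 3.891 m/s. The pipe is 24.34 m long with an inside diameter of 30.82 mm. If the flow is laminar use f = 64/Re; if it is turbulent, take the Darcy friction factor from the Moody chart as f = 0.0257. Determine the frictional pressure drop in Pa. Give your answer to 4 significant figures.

Reynolds number Re = ρVD/μ = 1023 · 3.891 · 0.03082 / 0.00105 = 1.168e+05.
Re > 4000 → turbulent; use the Moody-chart value f = 0.0257.
Darcy-Weisbach: ΔP = f(L/D)(ρV²/2) = 0.0257·(24.34/0.03082)·(1023·3.891²/2) = 0.0257·789.7·7744 = 1.572e+05 Pa.

ΔP ≈ 157200 Pa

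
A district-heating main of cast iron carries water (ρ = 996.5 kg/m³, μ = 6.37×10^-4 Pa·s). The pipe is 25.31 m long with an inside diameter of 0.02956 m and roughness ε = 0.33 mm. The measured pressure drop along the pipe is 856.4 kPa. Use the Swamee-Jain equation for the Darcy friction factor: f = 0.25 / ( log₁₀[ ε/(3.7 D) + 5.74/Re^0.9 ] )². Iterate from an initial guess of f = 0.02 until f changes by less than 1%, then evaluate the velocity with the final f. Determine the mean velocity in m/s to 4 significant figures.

Rearranging Darcy-Weisbach: V = √(2·ΔP·D/(f·L·ρ)). With ε/D = 0.00033/0.02956 = 0.0112, iterate starting from f = 0.02:
  f = 0.02 → V = √(2·8.564e+05·0.02956/(0.02·25.31·996.5)) = 10.02 m/s; Re = ρVD/μ = 4.633e+05; f → 0.03956
  f = 0.03956 → V = 7.123 m/s; Re = 3.294e+05; f → 0.03963
Converged (Δf/f < 1%). With the final f = 0.03963: V = √(2·8.564e+05·0.02956/(0.03963·25.31·996.5)) = 7.117 m/s.

V ≈ 7.117 m/s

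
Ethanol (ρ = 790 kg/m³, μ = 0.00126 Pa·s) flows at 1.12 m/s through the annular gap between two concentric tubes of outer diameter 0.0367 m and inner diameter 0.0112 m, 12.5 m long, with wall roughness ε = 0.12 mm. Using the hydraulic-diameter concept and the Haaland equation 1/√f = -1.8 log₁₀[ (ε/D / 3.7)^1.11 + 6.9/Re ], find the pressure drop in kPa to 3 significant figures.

ΔP ≈ 8.32 kPa

Hydraulic diameter D_h = 4A/P = D_o - D_i = 0.0367 - 0.0112 = 0.0255 m.
Re = ρVD_h/μ = 790·1.12·0.0255/0.00126 = 1.791e+04.
ε/D_h = 0.00012/0.0255 = 0.00471; Haaland gives 1/√f = -1.8 log₁₀[0.000611+0.000385] = 5.403, so f = 0.03426.
ΔP = f(L/D_h)(ρV²/2) = 0.03426·12.5/0.0255·495.5 = 8320 Pa.
ΔP = 8.32 kPa.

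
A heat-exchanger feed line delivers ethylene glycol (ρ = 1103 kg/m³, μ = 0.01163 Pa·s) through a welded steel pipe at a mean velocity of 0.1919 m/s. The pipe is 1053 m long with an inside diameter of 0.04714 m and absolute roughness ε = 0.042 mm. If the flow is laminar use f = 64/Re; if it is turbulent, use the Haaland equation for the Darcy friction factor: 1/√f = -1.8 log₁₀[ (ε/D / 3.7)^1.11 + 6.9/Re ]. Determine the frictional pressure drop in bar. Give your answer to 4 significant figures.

ΔP ≈ 0.3384 bar

Reynolds number Re = ρVD/μ = 1103 · 0.1919 · 0.04714 / 0.0116 = 857.9.
Re < 2300 → laminar flow, so f = 64/Re = 64/857.9 = 0.0746 (the turbulent correlation is not needed).
Darcy-Weisbach: ΔP = f(L/D)(ρV²/2) = 0.0746·(1053/0.04714)·(1103·0.1919²/2) = 0.0746·2.234e+04·20.31 = 3.384e+04 Pa.
ΔP = 3.384e+04 Pa = 0.3384 bar.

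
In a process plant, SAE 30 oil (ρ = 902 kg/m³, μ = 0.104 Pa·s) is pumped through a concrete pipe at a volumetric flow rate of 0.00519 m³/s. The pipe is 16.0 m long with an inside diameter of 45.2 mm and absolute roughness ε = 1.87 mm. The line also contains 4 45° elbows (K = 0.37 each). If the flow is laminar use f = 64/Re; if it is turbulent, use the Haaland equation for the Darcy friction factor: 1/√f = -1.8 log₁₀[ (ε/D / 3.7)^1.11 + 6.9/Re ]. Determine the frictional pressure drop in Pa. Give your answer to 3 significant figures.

Cross-sectional area A = πD²/4 = π(0.0452)²/4 = 0.001605 m²; mean velocity V = Q/A = 0.00519/0.001605 = 3.234 m/s.
Reynolds number Re = ρVD/μ = 902 · 3.234 · 0.0452 / 0.104 = 1268.
Re < 2300 → laminar flow, so f = 64/Re = 64/1268 = 0.05047 (the turbulent correlation is not needed).
Total minor-loss coefficient ΣK = 4·0.37 = 1.48.
ΔP = [f·L/D + ΣK]·(ρV²/2) = [0.05047·16/0.0452 + 1.48]·(902·3.234²/2) = [17.87 + 1.48]·4718 = 9.128e+04 Pa.

ΔP ≈ 91300 Pa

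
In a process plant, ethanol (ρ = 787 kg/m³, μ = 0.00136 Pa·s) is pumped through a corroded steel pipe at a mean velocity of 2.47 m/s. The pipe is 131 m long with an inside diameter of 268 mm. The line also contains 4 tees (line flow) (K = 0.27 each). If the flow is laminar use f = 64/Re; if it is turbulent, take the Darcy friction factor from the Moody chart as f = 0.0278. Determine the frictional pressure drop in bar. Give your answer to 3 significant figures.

Reynolds number Re = ρVD/μ = 787 · 2.47 · 0.268 / 0.00136 = 3.831e+05.
Re > 4000 → turbulent; use the Moody-chart value f = 0.0278.
Total minor-loss coefficient ΣK = 4·0.27 = 1.08.
ΔP = [f·L/D + ΣK]·(ρV²/2) = [0.0278·131/0.268 + 1.08]·(787·2.47²/2) = [13.59 + 1.08]·2401 = 3.522e+04 Pa.
ΔP = 3.522e+04 Pa = 0.352 bar.

ΔP ≈ 0.352 bar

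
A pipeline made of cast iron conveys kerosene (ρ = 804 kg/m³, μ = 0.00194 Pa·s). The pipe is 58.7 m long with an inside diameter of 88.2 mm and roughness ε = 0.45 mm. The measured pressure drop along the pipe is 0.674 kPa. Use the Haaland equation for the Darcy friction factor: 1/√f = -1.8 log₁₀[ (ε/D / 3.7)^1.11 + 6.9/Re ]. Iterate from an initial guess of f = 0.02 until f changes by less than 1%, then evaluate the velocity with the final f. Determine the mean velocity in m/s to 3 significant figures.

Rearranging Darcy-Weisbach: V = √(2·ΔP·D/(f·L·ρ)). With ε/D = 0.00045/0.0882 = 0.0051, iterate starting from f = 0.02:
  f = 0.02 → V = √(2·674·0.0882/(0.02·58.7·804)) = 0.3549 m/s; Re = ρVD/μ = 1.297e+04; f → 0.03618
  f = 0.03618 → V = 0.2639 m/s; Re = 9646; f → 0.03776
  f = 0.03776 → V = 0.2583 m/s; Re = 9442; f → 0.03789
Converged (Δf/f < 1%). With the final f = 0.03789: V = √(2·674·0.0882/(0.03789·58.7·804)) = 0.2579 m/s.

V ≈ 0.258 m/s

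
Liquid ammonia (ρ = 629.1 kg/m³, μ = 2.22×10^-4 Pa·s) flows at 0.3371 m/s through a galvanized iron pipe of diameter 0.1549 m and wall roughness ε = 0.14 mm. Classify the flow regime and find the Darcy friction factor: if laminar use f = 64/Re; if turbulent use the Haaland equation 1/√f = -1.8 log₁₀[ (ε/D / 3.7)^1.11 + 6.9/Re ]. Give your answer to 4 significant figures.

Re = ρVD/μ = 629.1·0.3371·0.1549/0.000222 = 1.48e+05.
Re > 4000 → turbulent. ε/D = 0.00014/0.1549 = 0.000904; Haaland: 1/√f = -1.8 log₁₀[9.78e-05 + 4.66e-05] = 6.912, so f = 0.02093.

f ≈ 0.02093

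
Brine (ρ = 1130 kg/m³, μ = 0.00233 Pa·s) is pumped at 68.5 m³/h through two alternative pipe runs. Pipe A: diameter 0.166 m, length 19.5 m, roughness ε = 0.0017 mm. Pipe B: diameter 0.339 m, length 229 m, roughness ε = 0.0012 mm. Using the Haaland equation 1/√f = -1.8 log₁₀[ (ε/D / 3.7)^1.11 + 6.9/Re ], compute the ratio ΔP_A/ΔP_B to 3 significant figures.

ΔP_A/ΔP_B ≈ 2.58

Pipe A: V = Q/A = 0.01903/0.02164 = 0.8792 m/s; Re = 7.078e+04; ε/D = 1.02e-05; Haaland → f = 0.01921; ΔP_A = f(L/D)(ρV²/2) = 985.7 Pa.
Pipe B: V = Q/A = 0.01903/0.09026 = 0.2108 m/s; Re = 3.466e+04; ε/D = 3.54e-06; Haaland → f = 0.02254; ΔP_B = f(L/D)(ρV²/2) = 382.3 Pa.
ΔP_A/ΔP_B = 985.7/382.3 = 2.58.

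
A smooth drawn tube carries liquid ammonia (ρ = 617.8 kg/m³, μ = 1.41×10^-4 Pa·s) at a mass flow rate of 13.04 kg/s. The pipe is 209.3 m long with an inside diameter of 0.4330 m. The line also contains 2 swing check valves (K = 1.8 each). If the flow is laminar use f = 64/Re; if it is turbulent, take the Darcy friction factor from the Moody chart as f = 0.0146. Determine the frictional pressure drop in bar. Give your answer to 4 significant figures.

A = πD²/4 = π(0.433)²/4 = 0.1473 m²; mean velocity V = ṁ/(ρA) = 13.04/(617.8 · 0.1473) = 0.1433 m/s.
Reynolds number Re = ρVD/μ = 617.8 · 0.1433 · 0.433 / 0.000141 = 2.719e+05.
Re > 4000 → turbulent; use the Moody-chart value f = 0.0146.
Total minor-loss coefficient ΣK = 2·1.8 = 3.6.
ΔP = [f·L/D + ΣK]·(ρV²/2) = [0.0146·209.3/0.433 + 3.6]·(617.8·0.1433²/2) = [7.057 + 3.6]·6.347 = 67.64 Pa.
ΔP = 67.64 Pa = 6.764×10^-4 bar.

ΔP ≈ 6.764×10^-4 bar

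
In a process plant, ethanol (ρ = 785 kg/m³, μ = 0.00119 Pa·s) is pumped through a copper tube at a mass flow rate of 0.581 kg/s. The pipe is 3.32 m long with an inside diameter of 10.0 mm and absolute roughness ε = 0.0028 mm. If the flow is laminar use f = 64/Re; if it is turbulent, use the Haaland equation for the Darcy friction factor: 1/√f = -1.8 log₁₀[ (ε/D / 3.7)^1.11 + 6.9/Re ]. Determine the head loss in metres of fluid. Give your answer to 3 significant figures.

A = πD²/4 = π(0.01)²/4 = 7.854e-05 m²; mean velocity V = ṁ/(ρA) = 0.581/(785 · 7.854e-05) = 9.424 m/s.
Reynolds number Re = ρVD/μ = 785 · 9.424 · 0.01 / 0.00119 = 6.216e+04.
Re > 4000 → turbulent. Relative roughness ε/D = 2.8e-06/0.01 = 0.00028. Haaland: 1/√f = -1.8 log₁₀[(0.00028/3.7)^1.11 + 6.9/6.216e+04] = -1.8 log₁₀[2.66e-05 + 0.000111] = 6.95, so f = 0.0207.
Darcy-Weisbach: ΔP = f(L/D)(ρV²/2) = 0.0207·(3.32/0.01)·(785·9.424²/2) = 0.0207·332·3.486e+04 = 2.396e+05 Pa.
Head loss h_f = ΔP/(ρg) = 2.396e+05/(785·9.81) = 31.1 m.

h_f ≈ 31.1 m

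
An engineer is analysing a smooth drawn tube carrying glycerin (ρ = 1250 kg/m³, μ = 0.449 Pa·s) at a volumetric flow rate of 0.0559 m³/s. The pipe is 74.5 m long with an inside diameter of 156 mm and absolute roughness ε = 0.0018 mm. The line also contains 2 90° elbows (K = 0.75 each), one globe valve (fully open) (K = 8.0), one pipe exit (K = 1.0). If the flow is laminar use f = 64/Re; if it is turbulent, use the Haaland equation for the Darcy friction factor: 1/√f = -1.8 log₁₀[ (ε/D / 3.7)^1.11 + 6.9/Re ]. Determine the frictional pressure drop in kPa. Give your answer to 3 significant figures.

ΔP ≈ 185 kPa

Cross-sectional area A = πD²/4 = π(0.156)²/4 = 0.01911 m²; mean velocity V = Q/A = 0.0559/0.01911 = 2.925 m/s.
Reynolds number Re = ρVD/μ = 1250 · 2.925 · 0.156 / 0.449 = 1270.
Re < 2300 → laminar flow, so f = 64/Re = 64/1270 = 0.05039 (the turbulent correlation is not needed).
Total minor-loss coefficient ΣK = 2·0.75 + 1·8 + 1·1 = 10.5.
ΔP = [f·L/D + ΣK]·(ρV²/2) = [0.05039·74.5/0.156 + 10.5]·(1250·2.925²/2) = [24.06 + 10.5]·5346 = 1.848e+05 Pa.
ΔP = 1.848e+05 Pa = 185 kPa.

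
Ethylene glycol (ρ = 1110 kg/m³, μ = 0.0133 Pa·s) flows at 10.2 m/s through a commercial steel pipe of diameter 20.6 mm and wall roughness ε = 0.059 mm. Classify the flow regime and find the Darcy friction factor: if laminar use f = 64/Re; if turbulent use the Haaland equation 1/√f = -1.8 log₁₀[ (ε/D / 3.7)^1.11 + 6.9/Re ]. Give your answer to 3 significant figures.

Re = ρVD/μ = 1110·10.2·0.0206/0.0133 = 1.754e+04.
Re > 4000 → turbulent. ε/D = 5.9e-05/0.0206 = 0.00286; Haaland: 1/√f = -1.8 log₁₀[0.000352 + 0.000393] = 5.63, so f = 0.03155.

f ≈ 0.0316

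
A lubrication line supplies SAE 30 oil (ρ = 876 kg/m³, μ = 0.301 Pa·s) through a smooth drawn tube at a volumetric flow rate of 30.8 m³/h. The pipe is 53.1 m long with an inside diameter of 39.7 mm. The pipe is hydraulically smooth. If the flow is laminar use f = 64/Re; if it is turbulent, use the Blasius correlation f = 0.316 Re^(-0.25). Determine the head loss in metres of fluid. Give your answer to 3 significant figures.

Q = 30.8 m³/h = 30.8/3600 = 0.008556 m³/s.
Cross-sectional area A = πD²/4 = π(0.0397)²/4 = 0.001238 m²; mean velocity V = Q/A = 0.008556/0.001238 = 6.912 m/s.
Reynolds number Re = ρVD/μ = 876 · 6.912 · 0.0397 / 0.301 = 798.6.
Re < 2300 → laminar flow, so f = 64/Re = 64/798.6 = 0.08014 (the turbulent correlation is not needed).
Darcy-Weisbach: ΔP = f(L/D)(ρV²/2) = 0.08014·(53.1/0.0397)·(876·6.912²/2) = 0.08014·1338·2.092e+04 = 2.243e+06 Pa.
Head loss h_f = ΔP/(ρg) = 2.243e+06/(876·9.81) = 261 m.

h_f ≈ 261 m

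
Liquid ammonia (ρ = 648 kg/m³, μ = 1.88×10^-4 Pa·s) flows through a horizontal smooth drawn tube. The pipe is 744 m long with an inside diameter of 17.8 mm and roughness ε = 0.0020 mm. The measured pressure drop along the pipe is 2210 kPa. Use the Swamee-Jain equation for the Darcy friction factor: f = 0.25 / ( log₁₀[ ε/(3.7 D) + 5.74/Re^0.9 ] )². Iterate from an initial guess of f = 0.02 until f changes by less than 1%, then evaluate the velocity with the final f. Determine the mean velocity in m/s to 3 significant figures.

V ≈ 3.14 m/s

Rearranging Darcy-Weisbach: V = √(2·ΔP·D/(f·L·ρ)). With ε/D = 2e-06/0.0178 = 0.000112, iterate starting from f = 0.02:
  f = 0.02 → V = √(2·2.21e+06·0.0178/(0.02·744·648)) = 2.856 m/s; Re = ρVD/μ = 1.753e+05; f → 0.01683
  f = 0.01683 → V = 3.114 m/s; Re = 1.91e+05; f → 0.0166
  f = 0.0166 → V = 3.135 m/s; Re = 1.923e+05; f → 0.01659
Converged (Δf/f < 1%). With the final f = 0.01659: V = √(2·2.21e+06·0.0178/(0.01659·744·648)) = 3.137 m/s.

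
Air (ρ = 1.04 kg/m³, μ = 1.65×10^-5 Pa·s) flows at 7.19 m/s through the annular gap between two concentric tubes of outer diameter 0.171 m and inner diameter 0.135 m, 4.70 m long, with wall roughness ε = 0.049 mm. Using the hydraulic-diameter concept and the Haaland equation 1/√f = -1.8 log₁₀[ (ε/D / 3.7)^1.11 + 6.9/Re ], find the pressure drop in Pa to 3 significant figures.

ΔP ≈ 103 Pa

Hydraulic diameter D_h = 4A/P = D_o - D_i = 0.171 - 0.135 = 0.036 m.
Re = ρVD_h/μ = 1.04·7.19·0.036/1.65e-05 = 1.631e+04.
ε/D_h = 4.9e-05/0.036 = 0.00136; Haaland gives 1/√f = -1.8 log₁₀[0.000154+0.000423] = 5.83, so f = 0.02942.
ΔP = f(L/D_h)(ρV²/2) = 0.02942·4.7/0.036·26.88 = 103.3 Pa.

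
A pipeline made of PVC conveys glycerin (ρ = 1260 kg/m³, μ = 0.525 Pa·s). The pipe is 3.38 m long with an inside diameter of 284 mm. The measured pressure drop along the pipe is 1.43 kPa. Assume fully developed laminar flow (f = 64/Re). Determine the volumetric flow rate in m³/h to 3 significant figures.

Q ≈ 463 m³/h

For laminar flow, f = 64/Re with Re = ρVD/μ, so Darcy-Weisbach reduces to ΔP = 32μLV/D². Solving for V: V = ΔP·D²/(32μL) = 1430·(0.284)²/(32·0.525·3.38) = 2.031 m/s.
Check: Re = ρVD/μ = 1260·2.031·0.284/0.525 = 1384 < 2300, so the laminar assumption holds.
Q = V·A = 2.031·(π/4·0.284²) = 0.1287 m³/s = 463 m³/h.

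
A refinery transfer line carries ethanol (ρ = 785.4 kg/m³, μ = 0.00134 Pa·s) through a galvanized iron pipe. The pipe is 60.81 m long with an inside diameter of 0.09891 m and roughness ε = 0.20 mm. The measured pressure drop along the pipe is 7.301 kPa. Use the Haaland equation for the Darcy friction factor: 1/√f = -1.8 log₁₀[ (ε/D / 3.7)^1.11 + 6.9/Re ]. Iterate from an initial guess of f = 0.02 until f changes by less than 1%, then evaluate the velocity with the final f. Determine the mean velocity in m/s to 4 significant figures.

Rearranging Darcy-Weisbach: V = √(2·ΔP·D/(f·L·ρ)). With ε/D = 0.0002/0.09891 = 0.00202, iterate starting from f = 0.02:
  f = 0.02 → V = √(2·7301·0.09891/(0.02·60.81·785.4)) = 1.23 m/s; Re = ρVD/μ = 7.129e+04; f → 0.02558
  f = 0.02558 → V = 1.087 m/s; Re = 6.304e+04; f → 0.02582
Converged (Δf/f < 1%). With the final f = 0.02582: V = √(2·7301·0.09891/(0.02582·60.81·785.4)) = 1.082 m/s.

V ≈ 1.082 m/s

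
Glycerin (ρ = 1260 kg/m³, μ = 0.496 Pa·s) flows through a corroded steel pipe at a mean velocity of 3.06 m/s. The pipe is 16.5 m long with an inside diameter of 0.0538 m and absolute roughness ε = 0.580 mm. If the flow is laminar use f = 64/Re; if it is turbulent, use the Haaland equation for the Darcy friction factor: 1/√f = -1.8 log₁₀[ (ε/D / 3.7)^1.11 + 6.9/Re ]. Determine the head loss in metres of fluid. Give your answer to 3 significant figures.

h_f ≈ 22.4 m

Reynolds number Re = ρVD/μ = 1260 · 3.06 · 0.0538 / 0.496 = 418.2.
Re < 2300 → laminar flow, so f = 64/Re = 64/418.2 = 0.153 (the turbulent correlation is not needed).
Darcy-Weisbach: ΔP = f(L/D)(ρV²/2) = 0.153·(16.5/0.0538)·(1260·3.06²/2) = 0.153·306.7·5899 = 2.769e+05 Pa.
Head loss h_f = ΔP/(ρg) = 2.769e+05/(1260·9.81) = 22.4 m.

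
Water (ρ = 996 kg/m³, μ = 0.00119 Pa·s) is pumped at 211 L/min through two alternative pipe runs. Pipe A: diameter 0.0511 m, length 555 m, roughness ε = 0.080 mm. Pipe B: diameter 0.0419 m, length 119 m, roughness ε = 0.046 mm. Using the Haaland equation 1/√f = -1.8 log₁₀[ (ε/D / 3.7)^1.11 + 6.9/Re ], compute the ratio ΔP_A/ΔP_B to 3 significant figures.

ΔP_A/ΔP_B ≈ 1.87

Pipe A: V = Q/A = 0.003517/0.002051 = 1.715 m/s; Re = 7.334e+04; ε/D = 0.00157; Haaland → f = 0.02433; ΔP_A = f(L/D)(ρV²/2) = 3.869e+05 Pa.
Pipe B: V = Q/A = 0.003517/0.001379 = 2.55 m/s; Re = 8.944e+04; ε/D = 0.0011; Haaland → f = 0.02252; ΔP_B = f(L/D)(ρV²/2) = 2.072e+05 Pa.
ΔP_A/ΔP_B = 3.869e+05/2.072e+05 = 1.87.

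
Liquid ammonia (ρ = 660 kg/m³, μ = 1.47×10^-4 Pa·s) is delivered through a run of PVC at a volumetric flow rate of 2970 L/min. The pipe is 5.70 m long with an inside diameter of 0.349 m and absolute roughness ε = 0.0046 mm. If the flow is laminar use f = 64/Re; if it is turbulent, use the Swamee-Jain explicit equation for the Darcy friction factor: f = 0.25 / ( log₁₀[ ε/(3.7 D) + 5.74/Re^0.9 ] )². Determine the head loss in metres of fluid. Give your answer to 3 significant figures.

h_f ≈ 0.00274 m

Q = 2970 L/min = 2970/60000 = 0.0495 m³/s.
Cross-sectional area A = πD²/4 = π(0.349)²/4 = 0.09566 m²; mean velocity V = Q/A = 0.0495/0.09566 = 0.5174 m/s.
Reynolds number Re = ρVD/μ = 660 · 0.5174 · 0.349 / 0.000147 = 8.108e+05.
Re > 4000 → turbulent. Relative roughness ε/D = 4.6e-06/0.349 = 1.32e-05. Swamee-Jain: f = 0.25/(log₁₀[1.32e-05/3.7 + 5.74/8.108e+05^0.9])² = 0.25/(log₁₀[3.56e-06 + 2.76e-05])² = 0.25/(-4.506)² = 0.01231.
Darcy-Weisbach: ΔP = f(L/D)(ρV²/2) = 0.01231·(5.7/0.349)·(660·0.5174²/2) = 0.01231·16.33·88.36 = 17.77 Pa.
Head loss h_f = ΔP/(ρg) = 17.77/(660·9.81) = 0.00274 m.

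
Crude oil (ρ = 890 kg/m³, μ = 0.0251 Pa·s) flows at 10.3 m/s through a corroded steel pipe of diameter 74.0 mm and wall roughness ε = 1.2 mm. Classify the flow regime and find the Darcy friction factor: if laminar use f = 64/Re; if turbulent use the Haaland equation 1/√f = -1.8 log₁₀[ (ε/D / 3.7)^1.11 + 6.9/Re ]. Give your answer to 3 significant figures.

f ≈ 0.0466

Re = ρVD/μ = 890·10.3·0.074/0.0251 = 2.703e+04.
Re > 4000 → turbulent. ε/D = 0.0012/0.074 = 0.0162; Haaland: 1/√f = -1.8 log₁₀[0.00241 + 0.000255] = 4.633, so f = 0.04659.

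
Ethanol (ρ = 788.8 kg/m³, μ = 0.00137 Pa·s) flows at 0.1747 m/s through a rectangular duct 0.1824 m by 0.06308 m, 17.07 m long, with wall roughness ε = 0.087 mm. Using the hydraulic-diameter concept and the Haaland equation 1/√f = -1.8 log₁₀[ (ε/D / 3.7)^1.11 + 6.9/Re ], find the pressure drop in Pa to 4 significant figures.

Hydraulic diameter D_h = 4A/P = 4·(0.1824·0.06308)/(2·(0.1824+0.06308)) = 0.04602/0.491 = 0.09374 m.
Re = ρVD_h/μ = 788.8·0.1747·0.09374/0.00137 = 9429.
ε/D_h = 8.7e-05/0.09374 = 0.000928; Haaland gives 1/√f = -1.8 log₁₀[0.000101+0.000732] = 5.543, so f = 0.03254.
ΔP = f(L/D_h)(ρV²/2) = 0.03254·17.07/0.09374·12.04 = 71.33 Pa.

ΔP ≈ 71.33 Pa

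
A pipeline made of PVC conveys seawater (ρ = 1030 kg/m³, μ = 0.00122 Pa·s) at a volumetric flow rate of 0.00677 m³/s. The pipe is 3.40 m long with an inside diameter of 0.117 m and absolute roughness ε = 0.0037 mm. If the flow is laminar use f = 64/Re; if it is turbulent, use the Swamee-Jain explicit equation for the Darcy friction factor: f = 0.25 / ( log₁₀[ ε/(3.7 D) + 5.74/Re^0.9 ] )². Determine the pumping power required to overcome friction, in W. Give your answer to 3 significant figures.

Cross-sectional area A = πD²/4 = π(0.117)²/4 = 0.01075 m²; mean velocity V = Q/A = 0.00677/0.01075 = 0.6297 m/s.
Reynolds number Re = ρVD/μ = 1030 · 0.6297 · 0.117 / 0.00122 = 6.22e+04.
Re > 4000 → turbulent. Relative roughness ε/D = 3.7e-06/0.117 = 3.16e-05. Swamee-Jain: f = 0.25/(log₁₀[3.16e-05/3.7 + 5.74/6.22e+04^0.9])² = 0.25/(log₁₀[8.55e-06 + 0.000278])² = 0.25/(-3.542)² = 0.01992.
Darcy-Weisbach: ΔP = f(L/D)(ρV²/2) = 0.01992·(3.4/0.117)·(1030·0.6297²/2) = 0.01992·29.06·204.2 = 118.2 Pa.
Pumping power P = QΔP = 0.00677·118.2 = 0.8004 W = 0.800 W.

P ≈ 0.800 W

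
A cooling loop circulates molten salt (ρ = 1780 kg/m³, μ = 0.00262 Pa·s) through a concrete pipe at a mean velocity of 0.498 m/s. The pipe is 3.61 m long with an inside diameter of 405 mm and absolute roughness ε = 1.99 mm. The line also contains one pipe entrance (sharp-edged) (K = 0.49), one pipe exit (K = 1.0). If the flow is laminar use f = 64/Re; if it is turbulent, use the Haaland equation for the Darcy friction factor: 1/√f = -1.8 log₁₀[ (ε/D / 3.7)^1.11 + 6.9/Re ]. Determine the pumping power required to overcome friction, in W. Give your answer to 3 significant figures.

Reynolds number Re = ρVD/μ = 1780 · 0.498 · 0.405 / 0.00262 = 1.37e+05.
Re > 4000 → turbulent. Relative roughness ε/D = 0.00199/0.405 = 0.00491. Haaland: 1/√f = -1.8 log₁₀[(0.00491/3.7)^1.11 + 6.9/1.37e+05] = -1.8 log₁₀[0.000641 + 5.04e-05] = 5.689, so f = 0.0309.
Total minor-loss coefficient ΣK = 1·0.49 + 1·1 = 1.49.
ΔP = [f·L/D + ΣK]·(ρV²/2) = [0.0309·3.61/0.405 + 1.49]·(1780·0.498²/2) = [0.2754 + 1.49]·220.7 = 389.7 Pa.
Q = V·A = 0.498·0.1288 = 0.06415 m³/s.
Pumping power P = QΔP = 0.06415·389.7 = 25.00 W = 25.0 W.

P ≈ 25.0 W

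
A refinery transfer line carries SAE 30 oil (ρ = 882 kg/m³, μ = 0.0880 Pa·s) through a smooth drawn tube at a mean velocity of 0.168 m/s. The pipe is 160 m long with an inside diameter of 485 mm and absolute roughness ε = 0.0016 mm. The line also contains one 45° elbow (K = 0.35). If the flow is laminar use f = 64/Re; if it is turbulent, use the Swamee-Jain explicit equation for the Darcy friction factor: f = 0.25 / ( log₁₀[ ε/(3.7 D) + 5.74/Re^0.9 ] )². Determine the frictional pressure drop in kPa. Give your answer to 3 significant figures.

ΔP ≈ 0.326 kPa

Reynolds number Re = ρVD/μ = 882 · 0.168 · 0.485 / 0.088 = 816.7.
Re < 2300 → laminar flow, so f = 64/Re = 64/816.7 = 0.07837 (the turbulent correlation is not needed).
Total minor-loss coefficient ΣK = 1·0.35 = 0.35.
ΔP = [f·L/D + ΣK]·(ρV²/2) = [0.07837·160/0.485 + 0.35]·(882·0.168²/2) = [25.85 + 0.35]·12.45 = 326.2 Pa.
ΔP = 326.2 Pa = 0.326 kPa.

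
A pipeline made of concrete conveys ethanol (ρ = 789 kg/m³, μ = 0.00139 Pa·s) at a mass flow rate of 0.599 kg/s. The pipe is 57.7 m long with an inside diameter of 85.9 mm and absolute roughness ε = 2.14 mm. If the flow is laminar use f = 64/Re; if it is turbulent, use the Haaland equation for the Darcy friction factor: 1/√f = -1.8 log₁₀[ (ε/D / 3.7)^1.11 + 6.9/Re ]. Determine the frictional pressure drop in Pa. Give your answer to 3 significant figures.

A = πD²/4 = π(0.0859)²/4 = 0.005795 m²; mean velocity V = ṁ/(ρA) = 0.599/(789 · 0.005795) = 0.131 m/s.
Reynolds number Re = ρVD/μ = 789 · 0.131 · 0.0859 / 0.00139 = 6387.
Re > 4000 → turbulent. Relative roughness ε/D = 0.00214/0.0859 = 0.0249. Haaland: 1/√f = -1.8 log₁₀[(0.0249/3.7)^1.11 + 6.9/6387] = -1.8 log₁₀[0.00388 + 0.00108] = 4.147, so f = 0.05814.
Darcy-Weisbach: ΔP = f(L/D)(ρV²/2) = 0.05814·(57.7/0.0859)·(789·0.131²/2) = 0.05814·671.7·6.77 = 264.4 Pa.

ΔP ≈ 264 Pa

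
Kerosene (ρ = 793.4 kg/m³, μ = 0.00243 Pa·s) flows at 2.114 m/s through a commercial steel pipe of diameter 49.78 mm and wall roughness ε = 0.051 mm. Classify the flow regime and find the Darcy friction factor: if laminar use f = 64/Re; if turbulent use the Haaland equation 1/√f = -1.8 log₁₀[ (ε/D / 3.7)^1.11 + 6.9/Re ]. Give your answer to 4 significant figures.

f ≈ 0.02514

Re = ρVD/μ = 793.4·2.114·0.04978/0.00243 = 3.436e+04.
Re > 4000 → turbulent. ε/D = 5.1e-05/0.04978 = 0.00102; Haaland: 1/√f = -1.8 log₁₀[0.000112 + 0.000201] = 6.307, so f = 0.02514.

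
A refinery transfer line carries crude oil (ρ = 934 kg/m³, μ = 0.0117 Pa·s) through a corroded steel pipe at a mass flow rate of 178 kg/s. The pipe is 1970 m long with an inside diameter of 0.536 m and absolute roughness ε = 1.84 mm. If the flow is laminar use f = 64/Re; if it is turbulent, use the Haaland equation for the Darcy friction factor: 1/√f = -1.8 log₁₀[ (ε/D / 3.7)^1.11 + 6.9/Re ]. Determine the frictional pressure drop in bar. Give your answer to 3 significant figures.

ΔP ≈ 0.368 bar

A = πD²/4 = π(0.536)²/4 = 0.2256 m²; mean velocity V = ṁ/(ρA) = 178/(934 · 0.2256) = 0.8446 m/s.
Reynolds number Re = ρVD/μ = 934 · 0.8446 · 0.536 / 0.0117 = 3.614e+04.
Re > 4000 → turbulent. Relative roughness ε/D = 0.00184/0.536 = 0.00343. Haaland: 1/√f = -1.8 log₁₀[(0.00343/3.7)^1.11 + 6.9/3.614e+04] = -1.8 log₁₀[0.00043 + 0.000191] = 5.772, so f = 0.03002.
Darcy-Weisbach: ΔP = f(L/D)(ρV²/2) = 0.03002·(1970/0.536)·(934·0.8446²/2) = 0.03002·3675·333.1 = 3.675e+04 Pa.
ΔP = 3.675e+04 Pa = 0.368 bar.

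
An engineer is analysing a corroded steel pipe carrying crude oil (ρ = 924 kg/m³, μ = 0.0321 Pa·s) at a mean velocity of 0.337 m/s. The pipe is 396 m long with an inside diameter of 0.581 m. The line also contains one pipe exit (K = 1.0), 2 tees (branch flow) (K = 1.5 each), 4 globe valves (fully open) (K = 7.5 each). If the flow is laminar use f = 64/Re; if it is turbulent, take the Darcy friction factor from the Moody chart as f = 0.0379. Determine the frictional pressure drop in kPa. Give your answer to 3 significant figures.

Reynolds number Re = ρVD/μ = 924 · 0.337 · 0.581 / 0.0321 = 5636.
Re > 4000 → turbulent; use the Moody-chart value f = 0.0379.
Total minor-loss coefficient ΣK = 1·1 + 2·1.5 + 4·7.5 = 34.
ΔP = [f·L/D + ΣK]·(ρV²/2) = [0.0379·396/0.581 + 34]·(924·0.337²/2) = [25.83 + 34]·52.47 = 3139 Pa.
ΔP = 3139 Pa = 3.14 kPa.

ΔP ≈ 3.14 kPa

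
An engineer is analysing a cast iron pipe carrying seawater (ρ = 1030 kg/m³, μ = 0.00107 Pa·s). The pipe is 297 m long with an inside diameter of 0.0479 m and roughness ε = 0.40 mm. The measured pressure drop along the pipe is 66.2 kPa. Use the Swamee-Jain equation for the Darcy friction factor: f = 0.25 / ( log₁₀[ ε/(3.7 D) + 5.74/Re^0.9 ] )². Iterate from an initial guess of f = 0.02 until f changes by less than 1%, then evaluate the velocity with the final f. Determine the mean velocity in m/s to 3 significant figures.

V ≈ 0.738 m/s

Rearranging Darcy-Weisbach: V = √(2·ΔP·D/(f·L·ρ)). With ε/D = 0.0004/0.0479 = 0.00835, iterate starting from f = 0.02:
  f = 0.02 → V = √(2·6.62e+04·0.0479/(0.02·297·1030)) = 1.018 m/s; Re = ρVD/μ = 4.694e+04; f → 0.03749
  f = 0.03749 → V = 0.7437 m/s; Re = 3.429e+04; f → 0.03805
  f = 0.03805 → V = 0.7382 m/s; Re = 3.404e+04; f → 0.03806
Converged (Δf/f < 1%). With the final f = 0.03806: V = √(2·6.62e+04·0.0479/(0.03806·297·1030)) = 0.738 m/s.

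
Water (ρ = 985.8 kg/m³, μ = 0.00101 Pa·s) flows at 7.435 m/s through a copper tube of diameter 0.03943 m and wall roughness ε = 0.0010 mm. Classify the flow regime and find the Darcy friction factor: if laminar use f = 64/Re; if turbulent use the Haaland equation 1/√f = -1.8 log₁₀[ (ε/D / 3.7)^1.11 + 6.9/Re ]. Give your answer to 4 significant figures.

Re = ρVD/μ = 985.8·7.435·0.03943/0.00101 = 2.861e+05.
Re > 4000 → turbulent. ε/D = 1e-06/0.03943 = 2.54e-05; Haaland: 1/√f = -1.8 log₁₀[1.85e-06 + 2.41e-05] = 8.254, so f = 0.01468.

f ≈ 0.01468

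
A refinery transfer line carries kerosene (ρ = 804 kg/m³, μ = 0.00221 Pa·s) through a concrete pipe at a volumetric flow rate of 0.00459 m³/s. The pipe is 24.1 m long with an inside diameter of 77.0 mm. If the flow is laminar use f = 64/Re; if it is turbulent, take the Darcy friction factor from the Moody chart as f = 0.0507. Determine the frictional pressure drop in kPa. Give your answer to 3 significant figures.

Cross-sectional area A = πD²/4 = π(0.077)²/4 = 0.004657 m²; mean velocity V = Q/A = 0.00459/0.004657 = 0.9857 m/s.
Reynolds number Re = ρVD/μ = 804 · 0.9857 · 0.077 / 0.00221 = 2.761e+04.
Re > 4000 → turbulent; use the Moody-chart value f = 0.0507.
Darcy-Weisbach: ΔP = f(L/D)(ρV²/2) = 0.0507·(24.1/0.077)·(804·0.9857²/2) = 0.0507·313·390.6 = 6198 Pa.
ΔP = 6198 Pa = 6.20 kPa.

ΔP ≈ 6.20 kPa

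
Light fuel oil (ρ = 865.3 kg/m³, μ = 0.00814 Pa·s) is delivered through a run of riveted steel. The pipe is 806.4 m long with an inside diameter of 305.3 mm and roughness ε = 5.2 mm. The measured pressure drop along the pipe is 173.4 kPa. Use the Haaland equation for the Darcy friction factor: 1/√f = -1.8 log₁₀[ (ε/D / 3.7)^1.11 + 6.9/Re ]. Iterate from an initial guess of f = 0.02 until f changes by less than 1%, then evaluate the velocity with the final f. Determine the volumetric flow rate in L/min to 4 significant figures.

Rearranging Darcy-Weisbach: V = √(2·ΔP·D/(f·L·ρ)). With ε/D = 0.0052/0.3053 = 0.017, iterate starting from f = 0.02:
  f = 0.02 → V = √(2·1.734e+05·0.3053/(0.02·806.4·865.3)) = 2.754 m/s; Re = ρVD/μ = 8.939e+04; f → 0.04633
  f = 0.04633 → V = 1.81 m/s; Re = 5.873e+04; f → 0.04657
Converged (Δf/f < 1%). With the final f = 0.04657: V = √(2·1.734e+05·0.3053/(0.04657·806.4·865.3)) = 1.805 m/s.
Q = V·A = 1.805·(π/4·0.3053²) = 0.1321 m³/s = 7928 L/min.

Q ≈ 7928 L/min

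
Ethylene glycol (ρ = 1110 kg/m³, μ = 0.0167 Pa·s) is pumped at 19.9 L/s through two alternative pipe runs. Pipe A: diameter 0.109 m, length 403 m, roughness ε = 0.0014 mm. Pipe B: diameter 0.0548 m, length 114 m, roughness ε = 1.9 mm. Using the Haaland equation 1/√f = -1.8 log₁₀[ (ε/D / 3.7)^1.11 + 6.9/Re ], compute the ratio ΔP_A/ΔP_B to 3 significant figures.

Pipe A: V = Q/A = 0.0199/0.009331 = 2.133 m/s; Re = 1.545e+04; ε/D = 1.28e-05; Haaland → f = 0.02751; ΔP_A = f(L/D)(ρV²/2) = 2.568e+05 Pa.
Pipe B: V = Q/A = 0.0199/0.002359 = 8.437 m/s; Re = 3.073e+04; ε/D = 0.0347; Haaland → f = 0.06183; ΔP_B = f(L/D)(ρV²/2) = 5.082e+06 Pa.
ΔP_A/ΔP_B = 2.568e+05/5.082e+06 = 0.0505.

ΔP_A/ΔP_B ≈ 0.0505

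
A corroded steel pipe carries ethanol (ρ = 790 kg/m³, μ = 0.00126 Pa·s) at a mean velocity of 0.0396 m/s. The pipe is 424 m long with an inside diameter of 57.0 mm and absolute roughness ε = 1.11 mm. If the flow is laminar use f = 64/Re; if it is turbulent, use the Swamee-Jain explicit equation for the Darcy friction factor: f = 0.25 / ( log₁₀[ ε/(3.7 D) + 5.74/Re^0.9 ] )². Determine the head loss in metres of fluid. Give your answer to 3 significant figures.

Reynolds number Re = ρVD/μ = 790 · 0.0396 · 0.057 / 0.00126 = 1415.
Re < 2300 → laminar flow, so f = 64/Re = 64/1415 = 0.04522 (the turbulent correlation is not needed).
Darcy-Weisbach: ΔP = f(L/D)(ρV²/2) = 0.04522·(424/0.057)·(790·0.0396²/2) = 0.04522·7439·0.6194 = 208.4 Pa.
Head loss h_f = ΔP/(ρg) = 208.4/(790·9.81) = 0.0269 m.

h_f ≈ 0.0269 m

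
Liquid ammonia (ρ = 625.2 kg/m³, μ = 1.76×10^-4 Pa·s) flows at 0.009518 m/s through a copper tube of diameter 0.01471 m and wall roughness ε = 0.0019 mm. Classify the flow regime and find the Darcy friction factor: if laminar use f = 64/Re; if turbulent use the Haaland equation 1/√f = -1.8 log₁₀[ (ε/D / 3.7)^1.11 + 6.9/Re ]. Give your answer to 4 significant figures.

Re = ρVD/μ = 625.2·0.009518·0.01471/0.000176 = 497.4.
Re < 2300 → laminar, so f = 64/Re = 0.1287 (roughness is irrelevant in laminar flow).

f ≈ 0.1287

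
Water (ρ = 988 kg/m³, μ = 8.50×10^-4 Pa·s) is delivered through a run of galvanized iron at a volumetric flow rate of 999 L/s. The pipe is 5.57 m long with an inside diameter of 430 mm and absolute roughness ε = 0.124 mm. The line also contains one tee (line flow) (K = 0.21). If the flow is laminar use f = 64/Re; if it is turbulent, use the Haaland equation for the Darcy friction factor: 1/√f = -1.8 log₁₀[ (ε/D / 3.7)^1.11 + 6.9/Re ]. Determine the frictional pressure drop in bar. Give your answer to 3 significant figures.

Q = 999 L/s = 999/1000 = 0.999 m³/s.
Cross-sectional area A = πD²/4 = π(0.43)²/4 = 0.1452 m²; mean velocity V = Q/A = 0.999/0.1452 = 6.879 m/s.
Reynolds number Re = ρVD/μ = 988 · 6.879 · 0.43 / 0.00085 = 3.438e+06.
Re > 4000 → turbulent. Relative roughness ε/D = 0.000124/0.43 = 0.000288. Haaland: 1/√f = -1.8 log₁₀[(0.000288/3.7)^1.11 + 6.9/3.438e+06] = -1.8 log₁₀[2.75e-05 + 2.01e-06] = 8.153, so f = 0.01504.
Total minor-loss coefficient ΣK = 1·0.21 = 0.21.
ΔP = [f·L/D + ΣK]·(ρV²/2) = [0.01504·5.57/0.43 + 0.21]·(988·6.879²/2) = [0.1949 + 0.21]·2.338e+04 = 9465 Pa.
ΔP = 9465 Pa = 0.0946 bar.

ΔP ≈ 0.0946 bar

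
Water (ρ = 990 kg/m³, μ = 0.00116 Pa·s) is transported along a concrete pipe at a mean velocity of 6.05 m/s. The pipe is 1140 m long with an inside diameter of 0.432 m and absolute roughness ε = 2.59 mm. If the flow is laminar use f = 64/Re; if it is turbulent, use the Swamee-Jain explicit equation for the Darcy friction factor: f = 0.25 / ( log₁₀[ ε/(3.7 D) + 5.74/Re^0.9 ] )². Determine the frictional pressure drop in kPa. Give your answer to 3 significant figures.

ΔP ≈ 1540 kPa

Reynolds number Re = ρVD/μ = 990 · 6.05 · 0.432 / 0.00116 = 2.231e+06.
Re > 4000 → turbulent. Relative roughness ε/D = 0.00259/0.432 = 0.006. Swamee-Jain: f = 0.25/(log₁₀[0.006/3.7 + 5.74/2.231e+06^0.9])² = 0.25/(log₁₀[0.00162 + 1.11e-05])² = 0.25/(-2.787)² = 0.03218.
Darcy-Weisbach: ΔP = f(L/D)(ρV²/2) = 0.03218·(1140/0.432)·(990·6.05²/2) = 0.03218·2639·1.812e+04 = 1.538e+06 Pa.
ΔP = 1.538e+06 Pa = 1540 kPa.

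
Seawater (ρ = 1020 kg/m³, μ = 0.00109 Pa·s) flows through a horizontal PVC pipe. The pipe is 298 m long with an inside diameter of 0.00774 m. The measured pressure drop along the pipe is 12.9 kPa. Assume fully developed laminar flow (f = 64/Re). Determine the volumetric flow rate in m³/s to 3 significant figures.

For laminar flow, f = 64/Re with Re = ρVD/μ, so Darcy-Weisbach reduces to ΔP = 32μLV/D². Solving for V: V = ΔP·D²/(32μL) = 1.29e+04·(0.00774)²/(32·0.00109·298) = 0.07435 m/s.
Check: Re = ρVD/μ = 1020·0.07435·0.00774/0.00109 = 538.5 < 2300, so the laminar assumption holds.
Q = V·A = 0.07435·(π/4·0.00774²) = 3.498e-06 m³/s = 3.50×10^-6 m³/s.

Q ≈ 3.50×10^-6 m³/s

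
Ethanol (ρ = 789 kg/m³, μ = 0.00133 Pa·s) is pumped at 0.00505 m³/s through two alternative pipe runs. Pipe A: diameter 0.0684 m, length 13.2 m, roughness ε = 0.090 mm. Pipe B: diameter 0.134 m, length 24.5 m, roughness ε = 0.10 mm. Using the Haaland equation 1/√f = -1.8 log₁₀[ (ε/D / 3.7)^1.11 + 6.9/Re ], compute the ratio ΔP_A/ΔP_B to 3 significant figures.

Pipe A: V = Q/A = 0.00505/0.003675 = 1.374 m/s; Re = 5.577e+04; ε/D = 0.00132; Haaland → f = 0.02428; ΔP_A = f(L/D)(ρV²/2) = 3492 Pa.
Pipe B: V = Q/A = 0.00505/0.0141 = 0.3581 m/s; Re = 2.847e+04; ε/D = 0.000746; Haaland → f = 0.0253; ΔP_B = f(L/D)(ρV²/2) = 234 Pa.
ΔP_A/ΔP_B = 3492/234 = 14.9.

ΔP_A/ΔP_B ≈ 14.9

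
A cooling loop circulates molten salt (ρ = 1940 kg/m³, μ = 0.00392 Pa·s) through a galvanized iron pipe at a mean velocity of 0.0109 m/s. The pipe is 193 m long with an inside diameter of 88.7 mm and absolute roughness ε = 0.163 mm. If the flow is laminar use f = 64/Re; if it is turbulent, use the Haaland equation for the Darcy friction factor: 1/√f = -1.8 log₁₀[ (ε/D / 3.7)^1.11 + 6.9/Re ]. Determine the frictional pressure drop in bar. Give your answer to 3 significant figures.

Reynolds number Re = ρVD/μ = 1940 · 0.0109 · 0.0887 / 0.00392 = 478.5.
Re < 2300 → laminar flow, so f = 64/Re = 64/478.5 = 0.1338 (the turbulent correlation is not needed).
Darcy-Weisbach: ΔP = f(L/D)(ρV²/2) = 0.1338·(193/0.0887)·(1940·0.0109²/2) = 0.1338·2176·0.1152 = 33.54 Pa.
ΔP = 33.54 Pa = 3.35×10^-4 bar.

ΔP ≈ 3.35×10^-4 bar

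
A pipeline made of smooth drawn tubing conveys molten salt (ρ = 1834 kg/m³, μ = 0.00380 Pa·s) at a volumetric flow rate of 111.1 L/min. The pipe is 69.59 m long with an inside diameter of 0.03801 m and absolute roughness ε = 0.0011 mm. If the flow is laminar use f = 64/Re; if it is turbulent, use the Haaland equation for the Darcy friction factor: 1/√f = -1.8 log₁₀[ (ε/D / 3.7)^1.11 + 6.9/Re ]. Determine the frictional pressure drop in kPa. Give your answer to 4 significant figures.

Q = 111.1 L/min = 111.1/60000 = 0.001852 m³/s.
Cross-sectional area A = πD²/4 = π(0.03801)²/4 = 0.001135 m²; mean velocity V = Q/A = 0.001852/0.001135 = 1.632 m/s.
Reynolds number Re = ρVD/μ = 1834 · 1.632 · 0.03801 / 0.0038 = 2.994e+04.
Re > 4000 → turbulent. Relative roughness ε/D = 1.1e-06/0.03801 = 2.89e-05. Haaland: 1/√f = -1.8 log₁₀[(2.89e-05/3.7)^1.11 + 6.9/2.994e+04] = -1.8 log₁₀[2.15e-06 + 0.00023] = 6.54, so f = 0.02338.
Darcy-Weisbach: ΔP = f(L/D)(ρV²/2) = 0.02338·(69.59/0.03801)·(1834·1.632²/2) = 0.02338·1831·2442 = 1.045e+05 Pa.
ΔP = 1.045e+05 Pa = 104.5 kPa.

ΔP ≈ 104.5 kPa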